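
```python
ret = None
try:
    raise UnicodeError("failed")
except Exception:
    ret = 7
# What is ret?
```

Step-by-step execution trace:
1. `raise UnicodeError(...)` raises UnicodeError.
2. `except Exception` matches (UnicodeError is a subclass of Exception) → ret = 7.
Result: 7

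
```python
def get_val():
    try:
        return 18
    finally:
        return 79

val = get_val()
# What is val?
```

Step-by-step execution trace:
1. `get_val()` enters try: `return 18` sets pending return value 18.
2. Before returning, `finally: return 79` runs and overrides the pending return.
3. get_val() returns 79 → val = 79.
Result: 79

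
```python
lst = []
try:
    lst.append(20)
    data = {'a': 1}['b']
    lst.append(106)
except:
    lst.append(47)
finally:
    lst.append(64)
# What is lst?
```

Step-by-step execution trace:
1. try: `lst.append(20)` → lst = [20].
2. `data = {'a': 1}['b']` raises KeyError; `lst.append(106)` is not reached.
3. bare `except` matches → `lst.append(47)` → lst = [20, 47].
4. finally always runs: `lst.append(64)` → lst = [20, 47, 64].
Result: [20, 47, 64]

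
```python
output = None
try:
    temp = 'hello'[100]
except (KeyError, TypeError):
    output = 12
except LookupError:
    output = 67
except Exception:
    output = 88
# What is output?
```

Step-by-step execution trace:
1. `temp = 'hello'[100]` raises IndexError.
2. `except (KeyError, TypeError)` does not match IndexError; skipped.
3. `except LookupError` matches (IndexError is a subclass of LookupError) → output = 67.
4. `except Exception` is not reached.
Result: 67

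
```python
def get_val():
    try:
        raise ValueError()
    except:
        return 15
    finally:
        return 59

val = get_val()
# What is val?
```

Step-by-step execution trace:
1. `get_val()` enters try: `raise ValueError()` raises ValueError.
2. bare `except` matches → `return 15` sets pending return value 15.
3. Before returning, `finally: return 59` runs and overrides the pending return.
4. get_val() returns 59 → val = 59.
Result: 59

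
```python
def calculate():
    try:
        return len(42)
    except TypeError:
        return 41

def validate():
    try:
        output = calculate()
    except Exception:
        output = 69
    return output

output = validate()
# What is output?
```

Step-by-step execution trace:
1. `validate()` calls `calculate()`.
2. In calculate: `len(42)` raises TypeError; `except TypeError` catches it → returns 41.
3. In validate: `output = calculate()` → output = 41. No exception reaches validate.
4. `except Exception` is skipped; validate returns 41.
5. output = 41.
Result: 41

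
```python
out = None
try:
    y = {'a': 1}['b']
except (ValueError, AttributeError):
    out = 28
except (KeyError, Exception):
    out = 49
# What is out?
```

Step-by-step execution trace:
1. `y = {'a': 1}['b']` raises KeyError.
2. `except (ValueError, AttributeError)` does not match KeyError; skipped.
3. `except (KeyError, Exception)` matches (KeyError is in the tuple) → out = 49.
Result: 49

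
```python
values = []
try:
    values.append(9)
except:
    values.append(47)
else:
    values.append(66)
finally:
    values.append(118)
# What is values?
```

Step-by-step execution trace:
1. try: `values.append(9)` → values = [9]. No exception raised.
2. `except` is skipped.
3. `else` runs: `values.append(66)` → values = [9, 66].
4. `finally` always runs: `values.append(118)` → values = [9, 66, 118].
Result: [9, 66, 118]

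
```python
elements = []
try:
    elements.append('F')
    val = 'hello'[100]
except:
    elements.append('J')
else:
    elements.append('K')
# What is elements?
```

Step-by-step execution trace:
1. try: `elements.append('F')` → elements = ['F'].
2. `val = 'hello'[100]` raises IndexError.
3. bare `except` matches → `elements.append('J')` → elements = ['F', 'J'].
4. `else` is skipped (an exception was raised).
Result: ['F', 'J']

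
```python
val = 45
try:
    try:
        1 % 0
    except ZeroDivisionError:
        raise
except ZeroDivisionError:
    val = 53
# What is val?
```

Step-by-step execution trace:
1. Inner try: `1 % 0` raises ZeroDivisionError.
2. Inner `except ZeroDivisionError` matches; bare `raise` re-raises the same ZeroDivisionError.
3. Outer `except ZeroDivisionError` matches → val = 53.
Result: 53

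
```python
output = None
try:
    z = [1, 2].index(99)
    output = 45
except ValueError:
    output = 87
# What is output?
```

Step-by-step execution trace:
1. `z = [1, 2].index(99)` raises ValueError.
2. `output = 45` is not reached.
3. `except ValueError` matches → output = 87.
Result: 87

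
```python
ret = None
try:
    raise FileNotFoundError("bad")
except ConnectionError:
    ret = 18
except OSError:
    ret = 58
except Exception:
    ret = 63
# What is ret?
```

Step-by-step execution trace:
1. `raise FileNotFoundError(...)` raises FileNotFoundError.
2. `except ConnectionError` does not match (FileNotFoundError is not a subclass of ConnectionError); skipped.
3. `except OSError` matches (FileNotFoundError is a subclass of OSError) → ret = 58.
4. `except Exception` is not reached.
Result: 58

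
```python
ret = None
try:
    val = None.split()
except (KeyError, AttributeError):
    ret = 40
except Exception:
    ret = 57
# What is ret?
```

Step-by-step execution trace:
1. `val = None.split()` raises AttributeError.
2. `except (KeyError, AttributeError)` matches (AttributeError is in the tuple) → ret = 40.
3. `except Exception` is not reached.
Result: 40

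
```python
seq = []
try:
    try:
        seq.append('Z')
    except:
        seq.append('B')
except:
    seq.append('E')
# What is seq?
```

Step-by-step execution trace:
1. Inner try: `seq.append('Z')` → seq = ['Z']. No exception raised.
2. Inner `except` is skipped.
3. Inner try completes normally; outer `except` is skipped.
Result: ['Z']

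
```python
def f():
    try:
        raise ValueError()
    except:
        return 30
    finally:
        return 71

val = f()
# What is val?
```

Step-by-step execution trace:
1. `f()` enters try: `raise ValueError()` raises ValueError.
2. bare `except` matches → `return 30` sets pending return value 30.
3. Before returning, `finally: return 71` runs and overrides the pending return.
4. f() returns 71 → val = 71.
Result: 71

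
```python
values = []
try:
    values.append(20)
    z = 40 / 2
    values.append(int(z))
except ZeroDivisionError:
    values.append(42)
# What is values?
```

Step-by-step execution trace:
1. try: `values.append(20)` → values = [20].
2. `z = 40 / 2` → z = 20.0. No exception raised.
3. `values.append(int(z))` → values = [20, 20].
4. `except ZeroDivisionError` is skipped (no exception was raised).
Result: [20, 20]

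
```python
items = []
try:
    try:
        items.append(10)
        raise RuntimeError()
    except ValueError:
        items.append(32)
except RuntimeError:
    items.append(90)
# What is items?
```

Step-by-step execution trace:
1. Inner try: `items.append(10)` → items = [10].
2. `raise RuntimeError()` raises RuntimeError.
3. Inner `except ValueError` does not match RuntimeError; exception propagates to outer try.
4. Outer `except RuntimeError` matches → `items.append(90)` → items = [10, 90].
Result: [10, 90]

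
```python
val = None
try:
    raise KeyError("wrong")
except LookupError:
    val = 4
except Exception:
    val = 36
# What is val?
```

Step-by-step execution trace:
1. `raise KeyError(...)` raises KeyError.
2. `except LookupError` matches (KeyError is a subclass of LookupError) → val = 4.
3. `except Exception` is not reached.
Result: 4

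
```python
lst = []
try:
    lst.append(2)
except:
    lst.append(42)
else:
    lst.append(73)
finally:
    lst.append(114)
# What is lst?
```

Step-by-step execution trace:
1. try: `lst.append(2)` → lst = [2]. No exception raised.
2. `except` is skipped.
3. `else` runs: `lst.append(73)` → lst = [2, 73].
4. `finally` always runs: `lst.append(114)` → lst = [2, 73, 114].
Result: [2, 73, 114]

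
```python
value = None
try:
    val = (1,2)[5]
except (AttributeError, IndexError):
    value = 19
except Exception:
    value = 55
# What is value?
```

Step-by-step execution trace:
1. `val = (1,2)[5]` raises IndexError.
2. `except (AttributeError, IndexError)` matches (IndexError is in the tuple) → value = 19.
3. `except Exception` is not reached.
Result: 19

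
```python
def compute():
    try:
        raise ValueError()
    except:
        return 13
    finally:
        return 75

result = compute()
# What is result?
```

Step-by-step execution trace:
1. `compute()` enters try: `raise ValueError()` raises ValueError.
2. bare `except` matches → `return 13` sets pending return value 13.
3. Before returning, `finally: return 75` runs and overrides the pending return.
4. compute() returns 75 → result = 75.
Result: 75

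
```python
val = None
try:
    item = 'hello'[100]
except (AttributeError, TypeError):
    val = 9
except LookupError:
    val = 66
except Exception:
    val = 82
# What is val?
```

Step-by-step execution trace:
1. `item = 'hello'[100]` raises IndexError.
2. `except (AttributeError, TypeError)` does not match IndexError; skipped.
3. `except LookupError` matches (IndexError is a subclass of LookupError) → val = 66.
4. `except Exception` is not reached.
Result: 66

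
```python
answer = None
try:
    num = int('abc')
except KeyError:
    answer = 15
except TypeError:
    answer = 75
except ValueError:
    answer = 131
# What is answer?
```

Step-by-step execution trace:
1. `num = int('abc')` raises ValueError.
2. `except KeyError` does not match ValueError; skipped.
3. `except TypeError` does not match ValueError; skipped.
4. `except ValueError` matches → answer = 131.
Result: 131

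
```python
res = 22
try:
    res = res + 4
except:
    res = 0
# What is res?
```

Step-by-step execution trace:
1. res starts at 22.
2. try: `res = res + 4` → res = 26. No exception raised.
3. `except` is skipped.
Result: 26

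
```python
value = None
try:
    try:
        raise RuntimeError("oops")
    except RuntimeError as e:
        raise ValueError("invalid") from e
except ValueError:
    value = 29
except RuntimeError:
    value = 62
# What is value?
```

Step-by-step execution trace:
1. Inner try raises RuntimeError; inner `except RuntimeError as e` catches it.
2. `raise ValueError(...) from e` raises ValueError (RuntimeError is attached as __cause__, but only ValueError is active).
3. Outer `except ValueError` matches → value = 29.
4. `except RuntimeError` is not reached.
Result: 29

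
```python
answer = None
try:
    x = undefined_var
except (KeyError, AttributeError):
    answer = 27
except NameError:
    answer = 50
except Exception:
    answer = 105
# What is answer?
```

Step-by-step execution trace:
1. `x = undefined_var` raises NameError.
2. `except (KeyError, AttributeError)` does not match NameError; skipped.
3. `except NameError` matches (exact type match) → answer = 50.
4. `except Exception` is not reached.
Result: 50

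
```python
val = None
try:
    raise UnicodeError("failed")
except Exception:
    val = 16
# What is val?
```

Step-by-step execution trace:
1. `raise UnicodeError(...)` raises UnicodeError.
2. `except Exception` matches (UnicodeError is a subclass of Exception) → val = 16.
Result: 16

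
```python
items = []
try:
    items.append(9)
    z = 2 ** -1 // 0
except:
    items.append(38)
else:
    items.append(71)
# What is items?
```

Step-by-step execution trace:
1. try: `items.append(9)` → items = [9].
2. `z = 2 ** -1 // 0` raises ZeroDivisionError.
3. bare `except` matches → `items.append(38)` → items = [9, 38].
4. `else` is skipped (an exception was raised).
Result: [9, 38]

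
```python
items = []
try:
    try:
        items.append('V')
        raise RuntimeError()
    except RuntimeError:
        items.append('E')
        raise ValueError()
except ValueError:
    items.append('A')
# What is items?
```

Step-by-step execution trace:
1. Inner try: `items.append('V')` → items = ['V'].
2. `raise RuntimeError()` raises RuntimeError.
3. Inner `except RuntimeError` matches → `items.append('E')` → items = ['V', 'E'].
4. `raise ValueError()` raises ValueError; propagates to outer try.
5. Outer `except ValueError` matches → `items.append('A')` → items = ['V', 'E', 'A'].
Result: ['V', 'E', 'A']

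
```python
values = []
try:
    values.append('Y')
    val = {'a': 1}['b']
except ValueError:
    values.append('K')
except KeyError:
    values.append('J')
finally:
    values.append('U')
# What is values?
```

Step-by-step execution trace:
1. try: `values.append('Y')` → values = ['Y'].
2. `val = {'a': 1}['b']` raises KeyError.
3. `except ValueError` does not match KeyError; skipped.
4. `except KeyError` matches → `values.append('J')` → values = ['Y', 'J'].
5. finally always runs: `values.append('U')` → values = ['Y', 'J', 'U'].
Result: ['Y', 'J', 'U']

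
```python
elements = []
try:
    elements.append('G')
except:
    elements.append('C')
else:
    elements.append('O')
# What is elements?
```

Step-by-step execution trace:
1. try: `elements.append('G')` → elements = ['G']. No exception raised.
2. `except` is skipped.
3. `else` runs (try completed without exception): `elements.append('O')` → elements = ['G', 'O'].
Result: ['G', 'O']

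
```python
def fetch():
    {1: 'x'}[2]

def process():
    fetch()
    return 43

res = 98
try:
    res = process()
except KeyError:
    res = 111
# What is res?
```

Step-by-step execution trace:
1. res starts at 98.
2. try: `process()` calls `fetch()`.
3. `fetch()` evaluates `{1: 'x'}[2]`, which raises KeyError; it propagates through process (uncaught).
4. `return 43` in process is not reached; the assignment to res does not complete.
5. `except KeyError` matches → res = 111.
Result: 111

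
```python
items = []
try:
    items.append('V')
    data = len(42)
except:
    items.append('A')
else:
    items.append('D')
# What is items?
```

Step-by-step execution trace:
1. try: `items.append('V')` → items = ['V'].
2. `data = len(42)` raises TypeError.
3. bare `except` matches → `items.append('A')` → items = ['V', 'A'].
4. `else` is skipped (an exception was raised).
Result: ['V', 'A']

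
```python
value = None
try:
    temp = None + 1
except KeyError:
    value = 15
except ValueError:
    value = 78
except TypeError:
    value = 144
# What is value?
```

Step-by-step execution trace:
1. `temp = None + 1` raises TypeError.
2. `except KeyError` does not match TypeError; skipped.
3. `except ValueError` does not match TypeError; skipped.
4. `except TypeError` matches → value = 144.
Result: 144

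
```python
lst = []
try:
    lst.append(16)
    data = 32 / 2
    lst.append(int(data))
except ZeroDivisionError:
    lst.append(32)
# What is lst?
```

Step-by-step execution trace:
1. try: `lst.append(16)` → lst = [16].
2. `data = 32 / 2` → data = 16.0. No exception raised.
3. `lst.append(int(data))` → lst = [16, 16].
4. `except ZeroDivisionError` is skipped (no exception was raised).
Result: [16, 16]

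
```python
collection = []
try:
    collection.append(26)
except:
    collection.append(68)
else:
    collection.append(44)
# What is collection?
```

Step-by-step execution trace:
1. try: `collection.append(26)` → collection = [26]. No exception raised.
2. `except` is skipped.
3. `else` runs (try completed without exception): `collection.append(44)` → collection = [26, 44].
Result: [26, 44]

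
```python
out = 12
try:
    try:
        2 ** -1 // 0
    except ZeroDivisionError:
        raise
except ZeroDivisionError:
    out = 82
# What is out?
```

Step-by-step execution trace:
1. Inner try: `2 ** -1 // 0` raises ZeroDivisionError.
2. Inner `except ZeroDivisionError` matches; bare `raise` re-raises the same ZeroDivisionError.
3. Outer `except ZeroDivisionError` matches → out = 82.
Result: 82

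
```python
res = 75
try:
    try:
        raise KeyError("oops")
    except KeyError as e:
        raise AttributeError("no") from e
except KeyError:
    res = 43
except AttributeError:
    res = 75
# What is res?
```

Step-by-step execution trace:
1. Inner try raises KeyError; inner `except KeyError as e` catches it.
2. `raise AttributeError(...) from e` raises AttributeError (KeyError is attached as __cause__, but only AttributeError is active).
3. Outer `except KeyError` does not match AttributeError; skipped.
4. Outer `except AttributeError` matches → res = 75.
Result: 75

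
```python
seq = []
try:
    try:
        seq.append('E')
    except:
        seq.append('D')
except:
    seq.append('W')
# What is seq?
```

Step-by-step execution trace:
1. Inner try: `seq.append('E')` → seq = ['E']. No exception raised.
2. Inner `except` is skipped.
3. Inner try completes normally; outer `except` is skipped.
Result: ['E']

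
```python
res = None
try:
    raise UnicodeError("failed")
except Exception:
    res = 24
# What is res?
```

Step-by-step execution trace:
1. `raise UnicodeError(...)` raises UnicodeError.
2. `except Exception` matches (UnicodeError is a subclass of Exception) → res = 24.
Result: 24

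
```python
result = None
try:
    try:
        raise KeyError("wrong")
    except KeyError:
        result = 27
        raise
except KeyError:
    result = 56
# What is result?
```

Step-by-step execution trace:
1. Inner try: `raise KeyError("wrong")` raises KeyError.
2. Inner `except KeyError` matches → result = 27.
3. bare `raise` re-raises the same KeyError.
4. Outer `except KeyError` matches → result = 56.
Result: 56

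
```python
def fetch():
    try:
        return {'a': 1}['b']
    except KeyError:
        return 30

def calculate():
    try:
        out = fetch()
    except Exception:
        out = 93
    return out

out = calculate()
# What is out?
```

Step-by-step execution trace:
1. `calculate()` calls `fetch()`.
2. In fetch: `{'a': 1}['b']` raises KeyError; `except KeyError` catches it → returns 30.
3. In calculate: `out = fetch()` → out = 30. No exception reaches calculate.
4. `except Exception` is skipped; calculate returns 30.
5. out = 30.
Result: 30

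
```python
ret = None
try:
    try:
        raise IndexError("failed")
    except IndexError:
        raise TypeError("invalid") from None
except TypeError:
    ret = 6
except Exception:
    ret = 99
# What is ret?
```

Step-by-step execution trace:
1. Inner try raises IndexError; inner `except IndexError` catches it.
2. `raise TypeError(...) from None` raises TypeError (from None suppresses __context__, but the active exception is still TypeError).
3. Outer `except TypeError` matches → ret = 6.
4. `except Exception` is not reached.
Result: 6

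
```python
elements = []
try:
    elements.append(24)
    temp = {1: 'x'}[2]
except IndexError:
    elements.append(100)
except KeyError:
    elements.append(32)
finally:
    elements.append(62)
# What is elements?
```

Step-by-step execution trace:
1. try: `elements.append(24)` → elements = [24].
2. `temp = {1: 'x'}[2]` raises KeyError.
3. `except IndexError` does not match KeyError; skipped.
4. `except KeyError` matches → `elements.append(32)` → elements = [24, 32].
5. finally always runs: `elements.append(62)` → elements = [24, 32, 62].
Result: [24, 32, 62]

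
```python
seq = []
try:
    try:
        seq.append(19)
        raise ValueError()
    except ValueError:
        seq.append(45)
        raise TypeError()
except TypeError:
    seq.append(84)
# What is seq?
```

Step-by-step execution trace:
1. Inner try: `seq.append(19)` → seq = [19].
2. `raise ValueError()` raises ValueError.
3. Inner `except ValueError` matches → `seq.append(45)` → seq = [19, 45].
4. `raise TypeError()` raises TypeError; propagates to outer try.
5. Outer `except TypeError` matches → `seq.append(84)` → seq = [19, 45, 84].
Result: [19, 45, 84]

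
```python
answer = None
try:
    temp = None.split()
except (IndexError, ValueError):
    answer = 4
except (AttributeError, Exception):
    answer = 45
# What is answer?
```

Step-by-step execution trace:
1. `temp = None.split()` raises AttributeError.
2. `except (IndexError, ValueError)` does not match AttributeError; skipped.
3. `except (AttributeError, Exception)` matches (AttributeError is in the tuple) → answer = 45.
Result: 45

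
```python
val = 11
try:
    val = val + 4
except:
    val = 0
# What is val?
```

Step-by-step execution trace:
1. val starts at 11.
2. try: `val = val + 4` → val = 15. No exception raised.
3. `except` is skipped.
Result: 15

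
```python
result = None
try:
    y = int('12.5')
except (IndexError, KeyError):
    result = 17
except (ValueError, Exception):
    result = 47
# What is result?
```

Step-by-step execution trace:
1. `y = int('12.5')` raises ValueError.
2. `except (IndexError, KeyError)` does not match ValueError; skipped.
3. `except (ValueError, Exception)` matches (ValueError is in the tuple) → result = 47.
Result: 47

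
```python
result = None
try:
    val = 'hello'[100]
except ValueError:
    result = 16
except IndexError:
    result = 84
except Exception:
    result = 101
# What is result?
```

Step-by-step execution trace:
1. `val = 'hello'[100]` raises IndexError.
2. `except ValueError` does not match IndexError; skipped.
3. `except IndexError` matches → result = 84.
4. Remaining except clauses are skipped.
Result: 84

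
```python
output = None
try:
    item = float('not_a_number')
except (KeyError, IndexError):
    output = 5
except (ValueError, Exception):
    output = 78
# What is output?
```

Step-by-step execution trace:
1. `item = float('not_a_number')` raises ValueError.
2. `except (KeyError, IndexError)` does not match ValueError; skipped.
3. `except (ValueError, Exception)` matches (ValueError is in the tuple) → output = 78.
Result: 78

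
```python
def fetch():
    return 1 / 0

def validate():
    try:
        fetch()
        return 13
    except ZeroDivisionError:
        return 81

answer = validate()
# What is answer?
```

Step-by-step execution trace:
1. `validate()` calls `fetch()`.
2. `fetch()` evaluates `1 / 0`, which raises ZeroDivisionError; it propagates to the caller.
3. `return 13` is not reached.
4. `except ZeroDivisionError` in validate matches → returns 81.
5. answer = 81.
Result: 81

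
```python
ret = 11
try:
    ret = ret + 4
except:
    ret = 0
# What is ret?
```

Step-by-step execution trace:
1. ret starts at 11.
2. try: `ret = ret + 4` → ret = 15. No exception raised.
3. `except` is skipped.
Result: 15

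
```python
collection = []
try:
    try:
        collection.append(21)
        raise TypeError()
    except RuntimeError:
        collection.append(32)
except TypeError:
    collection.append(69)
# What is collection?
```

Step-by-step execution trace:
1. Inner try: `collection.append(21)` → collection = [21].
2. `raise TypeError()` raises TypeError.
3. Inner `except RuntimeError` does not match TypeError; exception propagates to outer try.
4. Outer `except TypeError` matches → `collection.append(69)` → collection = [21, 69].
Result: [21, 69]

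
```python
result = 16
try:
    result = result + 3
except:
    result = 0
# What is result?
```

Step-by-step execution trace:
1. result starts at 16.
2. try: `result = result + 3` → result = 19. No exception raised.
3. `except` is skipped.
Result: 19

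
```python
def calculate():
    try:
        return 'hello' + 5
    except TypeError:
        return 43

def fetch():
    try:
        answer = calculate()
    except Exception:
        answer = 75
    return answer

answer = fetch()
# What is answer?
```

Step-by-step execution trace:
1. `fetch()` calls `calculate()`.
2. In calculate: `'hello' + 5` raises TypeError; `except TypeError` catches it → returns 43.
3. In fetch: `answer = calculate()` → answer = 43. No exception reaches fetch.
4. `except Exception` is skipped; fetch returns 43.
5. answer = 43.
Result: 43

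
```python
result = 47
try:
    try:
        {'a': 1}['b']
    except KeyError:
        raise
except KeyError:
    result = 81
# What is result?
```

Step-by-step execution trace:
1. Inner try: `{'a': 1}['b']` raises KeyError.
2. Inner `except KeyError` matches; bare `raise` re-raises the same KeyError.
3. Outer `except KeyError` matches → result = 81.
Result: 81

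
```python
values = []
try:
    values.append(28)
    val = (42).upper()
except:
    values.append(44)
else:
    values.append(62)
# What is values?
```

Step-by-step execution trace:
1. try: `values.append(28)` → values = [28].
2. `val = (42).upper()` raises AttributeError.
3. bare `except` matches → `values.append(44)` → values = [28, 44].
4. `else` is skipped (an exception was raised).
Result: [28, 44]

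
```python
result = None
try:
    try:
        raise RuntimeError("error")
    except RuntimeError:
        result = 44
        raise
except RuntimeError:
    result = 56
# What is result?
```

Step-by-step execution trace:
1. Inner try: `raise RuntimeError("error")` raises RuntimeError.
2. Inner `except RuntimeError` matches → result = 44.
3. bare `raise` re-raises the same RuntimeError.
4. Outer `except RuntimeError` matches → result = 56.
Result: 56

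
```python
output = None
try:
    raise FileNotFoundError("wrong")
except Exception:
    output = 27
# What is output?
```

Step-by-step execution trace:
1. `raise FileNotFoundError(...)` raises FileNotFoundError.
2. `except Exception` matches (FileNotFoundError is a subclass of Exception) → output = 27.
Result: 27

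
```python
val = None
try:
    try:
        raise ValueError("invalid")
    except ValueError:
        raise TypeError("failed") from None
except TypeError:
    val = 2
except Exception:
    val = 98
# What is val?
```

Step-by-step execution trace:
1. Inner try raises ValueError; inner `except ValueError` catches it.
2. `raise TypeError(...) from None` raises TypeError (from None suppresses __context__, but the active exception is still TypeError).
3. Outer `except TypeError` matches → val = 2.
4. `except Exception` is not reached.
Result: 2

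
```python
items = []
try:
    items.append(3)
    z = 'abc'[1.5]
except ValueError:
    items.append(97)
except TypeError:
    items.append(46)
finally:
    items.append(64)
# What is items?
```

Step-by-step execution trace:
1. try: `items.append(3)` → items = [3].
2. `z = 'abc'[1.5]` raises TypeError.
3. `except ValueError` does not match TypeError; skipped.
4. `except TypeError` matches → `items.append(46)` → items = [3, 46].
5. finally always runs: `items.append(64)` → items = [3, 46, 64].
Result: [3, 46, 64]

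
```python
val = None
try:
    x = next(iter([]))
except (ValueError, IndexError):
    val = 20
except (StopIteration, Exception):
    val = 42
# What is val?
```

Step-by-step execution trace:
1. `x = next(iter([]))` raises StopIteration.
2. `except (ValueError, IndexError)` does not match StopIteration; skipped.
3. `except (StopIteration, Exception)` matches (StopIteration is in the tuple) → val = 42.
Result: 42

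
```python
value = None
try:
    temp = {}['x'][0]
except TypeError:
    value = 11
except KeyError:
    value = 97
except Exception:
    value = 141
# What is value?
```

Step-by-step execution trace:
1. `temp = {}['x'][0]` raises KeyError.
2. `except TypeError` does not match KeyError; skipped.
3. `except KeyError` matches → value = 97.
4. Remaining except clauses are skipped.
Result: 97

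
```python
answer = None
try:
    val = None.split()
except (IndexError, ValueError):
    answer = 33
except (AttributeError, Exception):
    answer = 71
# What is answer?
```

Step-by-step execution trace:
1. `val = None.split()` raises AttributeError.
2. `except (IndexError, ValueError)` does not match AttributeError; skipped.
3. `except (AttributeError, Exception)` matches (AttributeError is in the tuple) → answer = 71.
Result: 71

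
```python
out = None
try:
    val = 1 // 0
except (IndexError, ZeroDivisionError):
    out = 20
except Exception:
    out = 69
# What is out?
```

Step-by-step execution trace:
1. `val = 1 // 0` raises ZeroDivisionError.
2. `except (IndexError, ZeroDivisionError)` matches (ZeroDivisionError is in the tuple) → out = 20.
3. `except Exception` is not reached.
Result: 20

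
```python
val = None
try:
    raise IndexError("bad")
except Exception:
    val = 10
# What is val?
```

Step-by-step execution trace:
1. `raise IndexError(...)` raises IndexError.
2. `except Exception` matches (IndexError is a subclass of Exception) → val = 10.
Result: 10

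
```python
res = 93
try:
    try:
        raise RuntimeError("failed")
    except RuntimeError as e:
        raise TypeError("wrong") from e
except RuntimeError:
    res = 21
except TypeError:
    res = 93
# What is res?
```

Step-by-step execution trace:
1. Inner try raises RuntimeError; inner `except RuntimeError as e` catches it.
2. `raise TypeError(...) from e` raises TypeError (RuntimeError is attached as __cause__, but only TypeError is active).
3. Outer `except RuntimeError` does not match TypeError; skipped.
4. Outer `except TypeError` matches → res = 93.
Result: 93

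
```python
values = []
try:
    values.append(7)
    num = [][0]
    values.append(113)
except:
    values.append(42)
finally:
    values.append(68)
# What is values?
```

Step-by-step execution trace:
1. try: `values.append(7)` → values = [7].
2. `num = [][0]` raises IndexError; `values.append(113)` is not reached.
3. bare `except` matches → `values.append(42)` → values = [7, 42].
4. finally always runs: `values.append(68)` → values = [7, 42, 68].
Result: [7, 42, 68]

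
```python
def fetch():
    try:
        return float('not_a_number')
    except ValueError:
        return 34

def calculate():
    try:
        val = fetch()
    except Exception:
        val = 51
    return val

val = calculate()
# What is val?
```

Step-by-step execution trace:
1. `calculate()` calls `fetch()`.
2. In fetch: `float('not_a_number')` raises ValueError; `except ValueError` catches it → returns 34.
3. In calculate: `val = fetch()` → val = 34. No exception reaches calculate.
4. `except Exception` is skipped; calculate returns 34.
5. val = 34.
Result: 34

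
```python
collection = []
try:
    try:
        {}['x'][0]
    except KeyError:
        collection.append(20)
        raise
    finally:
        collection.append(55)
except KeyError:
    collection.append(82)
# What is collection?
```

Step-by-step execution trace:
1. Inner try: `{}['x'][0]` raises KeyError.
2. Inner `except KeyError` matches → `collection.append(20)` → collection = [20].
3. bare `raise` re-raises KeyError.
4. Inner `finally` runs during unwinding: `collection.append(55)` → collection = [20, 55].
5. Outer `except KeyError` matches → `collection.append(82)` → collection = [20, 55, 82].
Result: [20, 55, 82]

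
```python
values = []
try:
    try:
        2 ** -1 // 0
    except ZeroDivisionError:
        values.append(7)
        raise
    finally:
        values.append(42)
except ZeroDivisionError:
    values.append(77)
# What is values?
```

Step-by-step execution trace:
1. Inner try: `2 ** -1 // 0` raises ZeroDivisionError.
2. Inner `except ZeroDivisionError` matches → `values.append(7)` → values = [7].
3. bare `raise` re-raises ZeroDivisionError.
4. Inner `finally` runs during unwinding: `values.append(42)` → values = [7, 42].
5. Outer `except ZeroDivisionError` matches → `values.append(77)` → values = [7, 42, 77].
Result: [7, 42, 77]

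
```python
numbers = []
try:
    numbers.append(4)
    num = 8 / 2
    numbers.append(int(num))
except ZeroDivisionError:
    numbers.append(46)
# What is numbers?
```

Step-by-step execution trace:
1. try: `numbers.append(4)` → numbers = [4].
2. `num = 8 / 2` → num = 4.0. No exception raised.
3. `numbers.append(int(num))` → numbers = [4, 4].
4. `except ZeroDivisionError` is skipped (no exception was raised).
Result: [4, 4]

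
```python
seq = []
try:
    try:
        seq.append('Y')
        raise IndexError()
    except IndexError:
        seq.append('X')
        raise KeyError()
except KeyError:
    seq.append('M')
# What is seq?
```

Step-by-step execution trace:
1. Inner try: `seq.append('Y')` → seq = ['Y'].
2. `raise IndexError()` raises IndexError.
3. Inner `except IndexError` matches → `seq.append('X')` → seq = ['Y', 'X'].
4. `raise KeyError()` raises KeyError; propagates to outer try.
5. Outer `except KeyError` matches → `seq.append('M')` → seq = ['Y', 'X', 'M'].
Result: ['Y', 'X', 'M']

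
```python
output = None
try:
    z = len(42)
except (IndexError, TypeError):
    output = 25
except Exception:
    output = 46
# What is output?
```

Step-by-step execution trace:
1. `z = len(42)` raises TypeError.
2. `except (IndexError, TypeError)` matches (TypeError is in the tuple) → output = 25.
3. `except Exception` is not reached.
Result: 25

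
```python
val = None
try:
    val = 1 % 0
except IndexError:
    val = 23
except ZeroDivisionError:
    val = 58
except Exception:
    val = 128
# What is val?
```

Step-by-step execution trace:
1. `val = 1 % 0` raises ZeroDivisionError.
2. `except IndexError` does not match ZeroDivisionError; skipped.
3. `except ZeroDivisionError` matches → val = 58.
4. Remaining except clauses are skipped.
Result: 58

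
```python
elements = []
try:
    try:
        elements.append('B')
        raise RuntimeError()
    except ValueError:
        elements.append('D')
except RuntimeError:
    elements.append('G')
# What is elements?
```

Step-by-step execution trace:
1. Inner try: `elements.append('B')` → elements = ['B'].
2. `raise RuntimeError()` raises RuntimeError.
3. Inner `except ValueError` does not match RuntimeError; exception propagates to outer try.
4. Outer `except RuntimeError` matches → `elements.append('G')` → elements = ['B', 'G'].
Result: ['B', 'G']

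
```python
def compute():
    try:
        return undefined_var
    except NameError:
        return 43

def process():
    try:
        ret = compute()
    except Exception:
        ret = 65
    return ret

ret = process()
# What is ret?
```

Step-by-step execution trace:
1. `process()` calls `compute()`.
2. In compute: `undefined_var` raises NameError; `except NameError` catches it → returns 43.
3. In process: `ret = compute()` → ret = 43. No exception reaches process.
4. `except Exception` is skipped; process returns 43.
5. ret = 43.
Result: 43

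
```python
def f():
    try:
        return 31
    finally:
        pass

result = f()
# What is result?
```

Step-by-step execution trace:
1. `f()` enters try: `return 31` sets pending return value 31.
2. Before returning, `finally: pass` runs (no effect).
3. f() returns 31 → result = 31.
Result: 31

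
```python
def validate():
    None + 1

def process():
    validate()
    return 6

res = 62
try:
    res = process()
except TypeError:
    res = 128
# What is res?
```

Step-by-step execution trace:
1. res starts at 62.
2. try: `process()` calls `validate()`.
3. `validate()` evaluates `None + 1`, which raises TypeError; it propagates through process (uncaught).
4. `return 6` in process is not reached; the assignment to res does not complete.
5. `except TypeError` matches → res = 128.
Result: 128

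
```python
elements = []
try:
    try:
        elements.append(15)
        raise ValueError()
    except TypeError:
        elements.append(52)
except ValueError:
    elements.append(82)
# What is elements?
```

Step-by-step execution trace:
1. Inner try: `elements.append(15)` → elements = [15].
2. `raise ValueError()` raises ValueError.
3. Inner `except TypeError` does not match ValueError; exception propagates to outer try.
4. Outer `except ValueError` matches → `elements.append(82)` → elements = [15, 82].
Result: [15, 82]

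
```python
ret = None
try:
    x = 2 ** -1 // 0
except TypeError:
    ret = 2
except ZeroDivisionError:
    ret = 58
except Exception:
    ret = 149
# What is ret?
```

Step-by-step execution trace:
1. `x = 2 ** -1 // 0` raises ZeroDivisionError.
2. `except TypeError` does not match ZeroDivisionError; skipped.
3. `except ZeroDivisionError` matches → ret = 58.
4. Remaining except clauses are skipped.
Result: 58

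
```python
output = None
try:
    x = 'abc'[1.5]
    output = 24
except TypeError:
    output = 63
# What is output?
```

Step-by-step execution trace:
1. `x = 'abc'[1.5]` raises TypeError.
2. `output = 24` is not reached.
3. `except TypeError` matches → output = 63.
Result: 63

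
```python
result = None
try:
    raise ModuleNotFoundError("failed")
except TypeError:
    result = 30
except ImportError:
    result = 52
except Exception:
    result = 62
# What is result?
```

Step-by-step execution trace:
1. `raise ModuleNotFoundError(...)` raises ModuleNotFoundError.
2. `except TypeError` does not match (ModuleNotFoundError is not a subclass of TypeError); skipped.
3. `except ImportError` matches (ModuleNotFoundError is a subclass of ImportError) → result = 52.
4. `except Exception` is not reached.
Result: 52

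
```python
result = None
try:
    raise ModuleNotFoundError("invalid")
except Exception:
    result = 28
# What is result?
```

Step-by-step execution trace:
1. `raise ModuleNotFoundError(...)` raises ModuleNotFoundError.
2. `except Exception` matches (ModuleNotFoundError is a subclass of Exception) → result = 28.
Result: 28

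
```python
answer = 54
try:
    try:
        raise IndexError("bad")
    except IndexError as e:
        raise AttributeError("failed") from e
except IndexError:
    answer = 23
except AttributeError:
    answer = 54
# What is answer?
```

Step-by-step execution trace:
1. Inner try raises IndexError; inner `except IndexError as e` catches it.
2. `raise AttributeError(...) from e` raises AttributeError (IndexError is attached as __cause__, but only AttributeError is active).
3. Outer `except IndexError` does not match AttributeError; skipped.
4. Outer `except AttributeError` matches → answer = 54.
Result: 54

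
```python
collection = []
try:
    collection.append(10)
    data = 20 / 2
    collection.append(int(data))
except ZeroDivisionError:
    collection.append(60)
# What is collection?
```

Step-by-step execution trace:
1. try: `collection.append(10)` → collection = [10].
2. `data = 20 / 2` → data = 10.0. No exception raised.
3. `collection.append(int(data))` → collection = [10, 10].
4. `except ZeroDivisionError` is skipped (no exception was raised).
Result: [10, 10]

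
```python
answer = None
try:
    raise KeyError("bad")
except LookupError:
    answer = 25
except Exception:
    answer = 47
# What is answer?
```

Step-by-step execution trace:
1. `raise KeyError(...)` raises KeyError.
2. `except LookupError` matches (KeyError is a subclass of LookupError) → answer = 25.
3. `except Exception` is not reached.
Result: 25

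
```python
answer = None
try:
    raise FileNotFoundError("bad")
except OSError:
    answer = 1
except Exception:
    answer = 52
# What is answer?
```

Step-by-step execution trace:
1. `raise FileNotFoundError(...)` raises FileNotFoundError.
2. `except OSError` matches (FileNotFoundError is a subclass of OSError) → answer = 1.
3. `except Exception` is not reached.
Result: 1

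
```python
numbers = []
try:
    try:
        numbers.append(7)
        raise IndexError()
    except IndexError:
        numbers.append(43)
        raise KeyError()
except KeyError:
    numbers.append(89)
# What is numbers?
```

Step-by-step execution trace:
1. Inner try: `numbers.append(7)` → numbers = [7].
2. `raise IndexError()` raises IndexError.
3. Inner `except IndexError` matches → `numbers.append(43)` → numbers = [7, 43].
4. `raise KeyError()` raises KeyError; propagates to outer try.
5. Outer `except KeyError` matches → `numbers.append(89)` → numbers = [7, 43, 89].
Result: [7, 43, 89]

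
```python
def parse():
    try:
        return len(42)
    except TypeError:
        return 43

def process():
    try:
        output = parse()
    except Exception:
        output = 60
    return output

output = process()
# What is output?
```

Step-by-step execution trace:
1. `process()` calls `parse()`.
2. In parse: `len(42)` raises TypeError; `except TypeError` catches it → returns 43.
3. In process: `output = parse()` → output = 43. No exception reaches process.
4. `except Exception` is skipped; process returns 43.
5. output = 43.
Result: 43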